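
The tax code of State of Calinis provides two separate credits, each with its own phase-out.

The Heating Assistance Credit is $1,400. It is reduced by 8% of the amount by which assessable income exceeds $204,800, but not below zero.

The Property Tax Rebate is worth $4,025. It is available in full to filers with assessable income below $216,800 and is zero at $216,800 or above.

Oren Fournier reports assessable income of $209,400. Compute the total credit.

Heating Assistance Credit: 8% of the $4,600 excess over $204,800 is $368; credit = $1,400 − $368 = $1,032.
Property Tax Rebate: $209,400 is below the $216,800 cutoff, so the full $4,025 applies.
Total: $1,032 + $4,025 = $5,057.

$5,057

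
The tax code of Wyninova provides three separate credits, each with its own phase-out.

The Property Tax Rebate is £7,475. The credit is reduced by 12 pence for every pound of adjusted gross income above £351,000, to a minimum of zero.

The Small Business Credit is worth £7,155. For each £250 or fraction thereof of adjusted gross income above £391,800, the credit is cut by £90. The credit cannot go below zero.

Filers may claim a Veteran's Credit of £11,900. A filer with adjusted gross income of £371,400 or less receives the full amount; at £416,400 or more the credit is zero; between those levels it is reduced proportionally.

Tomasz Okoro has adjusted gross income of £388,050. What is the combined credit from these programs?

Property Tax Rebate: 12% of the £37,050 excess over £351,000 is £4,446; credit = £7,475 − £4,446 = £3,029.
Small Business Credit: £388,050 is at or below the £391,800 threshold, so the full £7,155 applies.
Veteran's Credit: £388,050 is £16,650 into a £45,000 phase-out range, leaving 28,350/45,000 of the credit: £11,900 × 28,350/45,000 = £7,497.
Total: £3,029 + £7,155 + £7,497 = £17,681.

£17,681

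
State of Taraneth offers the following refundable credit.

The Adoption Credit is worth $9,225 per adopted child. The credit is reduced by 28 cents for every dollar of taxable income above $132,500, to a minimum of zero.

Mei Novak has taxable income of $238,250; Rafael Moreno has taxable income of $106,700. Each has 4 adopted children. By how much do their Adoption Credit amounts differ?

$29,610

Mei ($238,250): Adoption Credit: base = 4 × $9,225 = $36,900. 28% of the $105,750 excess over $132,500 is $29,610; credit = $36,900 − $29,610 = $7,290.
Rafael ($106,700): Adoption Credit: base = 4 × $9,225 = $36,900. $106,700 is at or below the $132,500 threshold, so the full $36,900 applies.
Difference: |$7,290 − $36,900| = $29,610.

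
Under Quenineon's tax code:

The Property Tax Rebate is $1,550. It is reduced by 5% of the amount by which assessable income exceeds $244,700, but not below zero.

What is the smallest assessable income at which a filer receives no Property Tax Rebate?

The credit falls by 5% of each dollar above $244,700, so it reaches zero when the excess is $1,550 / 5% = $31,000: income = $244,700 + $31,000 = $275,700.

$275,700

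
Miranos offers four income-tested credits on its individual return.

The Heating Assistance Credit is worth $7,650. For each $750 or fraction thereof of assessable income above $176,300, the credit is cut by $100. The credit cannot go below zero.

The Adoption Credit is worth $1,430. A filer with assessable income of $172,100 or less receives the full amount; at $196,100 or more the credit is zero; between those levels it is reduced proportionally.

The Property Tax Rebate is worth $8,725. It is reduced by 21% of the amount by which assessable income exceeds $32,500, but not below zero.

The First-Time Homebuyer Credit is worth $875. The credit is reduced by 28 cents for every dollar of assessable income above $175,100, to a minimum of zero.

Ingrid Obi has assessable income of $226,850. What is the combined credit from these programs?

$850

Heating Assistance Credit: income exceeds $176,300 by $50,550, which is 68 full-or-partial $750 increments; reduction = 68 × $100 = $6,800, leaving $850.
Adoption Credit: $226,850 is at or above $196,100, so the credit is $0.
Property Tax Rebate: 21% of the $194,350 excess over $32,500 is $40,813.50 ≥ base, so the credit is $0.
First-Time Homebuyer Credit: 28% of the $51,750 excess over $175,100 is $14,490 ≥ base, so the credit is $0.
Total: $850 + $0 + $0 + $0 = $850.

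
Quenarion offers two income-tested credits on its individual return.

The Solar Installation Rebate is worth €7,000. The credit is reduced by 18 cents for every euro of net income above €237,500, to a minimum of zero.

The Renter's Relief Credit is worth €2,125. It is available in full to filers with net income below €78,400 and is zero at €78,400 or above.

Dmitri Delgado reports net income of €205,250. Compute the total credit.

Solar Installation Rebate: €205,250 is at or below the €237,500 threshold, so the full €7,000 applies.
Renter's Relief Credit: €205,250 meets or exceeds the €78,400 cutoff, so the credit is €0.
Total: €7,000 + €0 = €7,000.

€7,000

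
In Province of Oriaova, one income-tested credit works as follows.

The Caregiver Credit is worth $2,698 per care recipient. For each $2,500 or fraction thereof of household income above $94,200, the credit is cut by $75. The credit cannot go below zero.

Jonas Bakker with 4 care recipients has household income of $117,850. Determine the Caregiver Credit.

$10,042

Caregiver Credit: base = 4 × $2,698 = $10,792. income exceeds $94,200 by $23,650, which is 10 full-or-partial $2,500 increments; reduction = 10 × $75 = $750, leaving $10,042.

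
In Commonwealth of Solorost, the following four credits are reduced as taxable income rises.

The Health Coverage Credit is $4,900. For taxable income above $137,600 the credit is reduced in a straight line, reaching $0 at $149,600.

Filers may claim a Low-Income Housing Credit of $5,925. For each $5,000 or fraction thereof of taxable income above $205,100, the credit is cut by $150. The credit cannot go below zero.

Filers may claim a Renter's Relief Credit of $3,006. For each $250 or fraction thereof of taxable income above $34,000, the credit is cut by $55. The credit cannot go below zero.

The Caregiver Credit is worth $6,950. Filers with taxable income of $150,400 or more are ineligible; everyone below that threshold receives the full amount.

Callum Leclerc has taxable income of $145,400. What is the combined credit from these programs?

Health Coverage Credit: $145,400 is $7,800 into a $12,000 phase-out range, leaving 4,200/12,000 of the credit: $4,900 × 4,200/12,000 = $1,715.
Low-Income Housing Credit: $145,400 is at or below the $205,100 threshold, so the full $5,925 applies.
Renter's Relief Credit: income exceeds $34,000 by $111,400 → 446 increments × $55 = $24,530 ≥ base, so the credit is $0.
Caregiver Credit: $145,400 is below the $150,400 cutoff, so the full $6,950 applies.
Total: $1,715 + $5,925 + $0 + $6,950 = $14,590.

$14,590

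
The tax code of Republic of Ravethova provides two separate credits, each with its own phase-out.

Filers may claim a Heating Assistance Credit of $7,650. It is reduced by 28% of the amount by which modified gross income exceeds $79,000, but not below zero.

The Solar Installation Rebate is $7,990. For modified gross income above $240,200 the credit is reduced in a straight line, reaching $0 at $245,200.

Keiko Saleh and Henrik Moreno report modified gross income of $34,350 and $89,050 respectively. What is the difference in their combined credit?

$2,814

Keiko ($34,350): Heating Assistance Credit: $34,350 is at or below the $79,000 threshold, so the full $7,650 applies. Solar Installation Rebate: $34,350 is at or below the $240,200 threshold, so the full $7,990 applies. total $7,650 + $7,990 = $15,640
Henrik ($89,050): Heating Assistance Credit: 28% of the $10,050 excess over $79,000 is $2,814; credit = $7,650 − $2,814 = $4,836. Solar Installation Rebate: $89,050 is at or below the $240,200 threshold, so the full $7,990 applies. total $4,836 + $7,990 = $12,826
Difference: |$15,640 − $12,826| = $2,814.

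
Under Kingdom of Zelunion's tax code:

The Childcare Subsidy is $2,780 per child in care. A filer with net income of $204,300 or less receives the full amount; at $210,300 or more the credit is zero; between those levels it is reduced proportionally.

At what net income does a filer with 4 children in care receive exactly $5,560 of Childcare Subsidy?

$207,300

Full credit = 4 × $2,780 = $11,120.
$5,560 is 5,560/11,120 of the full $11,120, so 5,560/11,120 of the $6,000 range has been used: income = $204,300 + $6,000 × 5,560/11,120 = $207,300.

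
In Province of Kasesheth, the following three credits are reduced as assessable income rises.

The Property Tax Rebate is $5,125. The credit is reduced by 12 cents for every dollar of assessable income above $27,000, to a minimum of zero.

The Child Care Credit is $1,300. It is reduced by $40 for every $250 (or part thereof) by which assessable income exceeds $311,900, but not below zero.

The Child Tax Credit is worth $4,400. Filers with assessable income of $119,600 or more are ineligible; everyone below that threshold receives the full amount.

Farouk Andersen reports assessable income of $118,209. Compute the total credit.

$5,700

Property Tax Rebate: 12% of the $91,209 excess over $27,000 is $10,945.08 ≥ base, so the credit is $0.
Child Care Credit: $118,209 is at or below the $311,900 threshold, so the full $1,300 applies.
Child Tax Credit: $118,209 is below the $119,600 cutoff, so the full $4,400 applies.
Total: $0 + $1,300 + $4,400 = $5,700.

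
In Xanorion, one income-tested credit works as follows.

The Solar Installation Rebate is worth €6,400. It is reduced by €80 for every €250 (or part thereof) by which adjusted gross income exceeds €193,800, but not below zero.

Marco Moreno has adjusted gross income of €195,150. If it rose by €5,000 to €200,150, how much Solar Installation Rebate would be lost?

At €195,150 — income exceeds €193,800 by €1,350, which is 6 full-or-partial €250 increments; reduction = 6 × €80 = €480, leaving €5,920.
At €200,150 — income exceeds €193,800 by €6,350, which is 26 full-or-partial €250 increments; reduction = 26 × €80 = €2,080, leaving €4,320.
Lost: €5,920 − €4,320 = €1,600.

€1,600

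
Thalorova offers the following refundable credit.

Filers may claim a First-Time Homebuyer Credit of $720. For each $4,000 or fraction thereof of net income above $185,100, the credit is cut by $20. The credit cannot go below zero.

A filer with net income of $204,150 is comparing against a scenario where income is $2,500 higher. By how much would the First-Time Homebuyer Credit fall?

$20

At $204,150 — income exceeds $185,100 by $19,050, which is 5 full-or-partial $4,000 increments; reduction = 5 × $20 = $100, leaving $620.
At $206,650 — income exceeds $185,100 by $21,550, which is 6 full-or-partial $4,000 increments; reduction = 6 × $20 = $120, leaving $600.
Lost: $620 − $600 = $20.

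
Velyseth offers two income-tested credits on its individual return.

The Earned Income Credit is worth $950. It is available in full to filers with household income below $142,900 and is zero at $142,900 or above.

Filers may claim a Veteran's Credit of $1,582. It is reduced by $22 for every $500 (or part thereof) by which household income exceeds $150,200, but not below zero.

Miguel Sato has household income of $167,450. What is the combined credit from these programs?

$812

Earned Income Credit: $167,450 meets or exceeds the $142,900 cutoff, so the credit is $0.
Veteran's Credit: income exceeds $150,200 by $17,250, which is 35 full-or-partial $500 increments; reduction = 35 × $22 = $770, leaving $812.
Total: $0 + $812 = $812.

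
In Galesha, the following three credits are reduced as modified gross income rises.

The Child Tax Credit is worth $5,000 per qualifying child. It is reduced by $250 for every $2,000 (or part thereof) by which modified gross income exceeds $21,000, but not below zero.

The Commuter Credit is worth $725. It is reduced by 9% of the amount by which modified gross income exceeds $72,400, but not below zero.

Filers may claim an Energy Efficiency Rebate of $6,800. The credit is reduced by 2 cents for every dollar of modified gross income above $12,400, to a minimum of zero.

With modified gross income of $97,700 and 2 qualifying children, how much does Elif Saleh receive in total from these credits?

$5,344

Child Tax Credit: base = 2 × $5,000 = $10,000. income exceeds $21,000 by $76,700, which is 39 full-or-partial $2,000 increments; reduction = 39 × $250 = $9,750, leaving $250.
Commuter Credit: 9% of the $25,300 excess over $72,400 is $2,277 ≥ base, so the credit is $0.
Energy Efficiency Rebate: 2% of the $85,300 excess over $12,400 is $1,706; credit = $6,800 − $1,706 = $5,094.
Total: $250 + $0 + $5,094 = $5,344.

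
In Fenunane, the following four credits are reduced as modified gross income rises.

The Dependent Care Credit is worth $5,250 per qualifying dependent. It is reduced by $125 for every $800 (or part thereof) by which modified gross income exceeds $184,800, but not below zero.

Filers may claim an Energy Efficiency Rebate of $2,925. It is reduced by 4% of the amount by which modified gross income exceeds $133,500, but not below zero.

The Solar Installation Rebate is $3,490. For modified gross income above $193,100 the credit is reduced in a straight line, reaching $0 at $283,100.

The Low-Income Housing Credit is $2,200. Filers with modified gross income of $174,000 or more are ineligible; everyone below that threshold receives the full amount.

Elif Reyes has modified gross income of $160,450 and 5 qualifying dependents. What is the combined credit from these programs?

Dependent Care Credit: base = 5 × $5,250 = $26,250. $160,450 is at or below the $184,800 threshold, so the full $26,250 applies.
Energy Efficiency Rebate: 4% of the $26,950 excess over $133,500 is $1,078; credit = $2,925 − $1,078 = $1,847.
Solar Installation Rebate: $160,450 is at or below the $193,100 threshold, so the full $3,490 applies.
Low-Income Housing Credit: $160,450 is below the $174,000 cutoff, so the full $2,200 applies.
Total: $26,250 + $1,847 + $3,490 + $2,200 = $33,787.

$33,787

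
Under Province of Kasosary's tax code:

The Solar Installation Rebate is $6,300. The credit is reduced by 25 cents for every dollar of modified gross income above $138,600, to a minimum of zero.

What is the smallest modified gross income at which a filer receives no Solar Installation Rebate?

The credit falls by 25% of each dollar above $138,600, so it reaches zero when the excess is $6,300 / 25% = $25,200: income = $138,600 + $25,200 = $163,800.

$163,800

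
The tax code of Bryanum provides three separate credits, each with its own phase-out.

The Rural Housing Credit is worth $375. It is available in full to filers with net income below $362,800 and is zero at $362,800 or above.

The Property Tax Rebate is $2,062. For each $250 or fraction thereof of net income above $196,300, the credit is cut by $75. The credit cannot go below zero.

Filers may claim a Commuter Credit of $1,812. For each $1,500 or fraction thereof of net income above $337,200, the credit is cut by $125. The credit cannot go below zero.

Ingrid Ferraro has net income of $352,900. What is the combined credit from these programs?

Rural Housing Credit: $352,900 is below the $362,800 cutoff, so the full $375 applies.
Property Tax Rebate: income exceeds $196,300 by $156,600 → 627 increments × $75 = $47,025 ≥ base, so the credit is $0.
Commuter Credit: income exceeds $337,200 by $15,700, which is 11 full-or-partial $1,500 increments; reduction = 11 × $125 = $1,375, leaving $437.
Total: $375 + $0 + $437 = $812.

$812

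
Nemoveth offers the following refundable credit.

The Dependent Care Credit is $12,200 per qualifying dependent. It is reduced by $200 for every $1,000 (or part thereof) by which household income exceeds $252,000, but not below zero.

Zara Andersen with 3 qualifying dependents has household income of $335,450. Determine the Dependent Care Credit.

$19,800

Dependent Care Credit: base = 3 × $12,200 = $36,600. income exceeds $252,000 by $83,450, which is 84 full-or-partial $1,000 increments; reduction = 84 × $200 = $16,800, leaving $19,800.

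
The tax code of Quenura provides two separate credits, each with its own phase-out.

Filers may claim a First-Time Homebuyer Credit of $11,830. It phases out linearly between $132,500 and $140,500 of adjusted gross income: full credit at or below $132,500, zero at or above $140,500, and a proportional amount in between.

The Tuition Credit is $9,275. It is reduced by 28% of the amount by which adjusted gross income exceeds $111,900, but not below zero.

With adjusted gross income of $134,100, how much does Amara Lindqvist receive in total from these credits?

$12,523

First-Time Homebuyer Credit: $134,100 is $1,600 into a $8,000 phase-out range, leaving 6,400/8,000 of the credit: $11,830 × 6,400/8,000 = $9,464.
Tuition Credit: 28% of the $22,200 excess over $111,900 is $6,216; credit = $9,275 − $6,216 = $3,059.
Total: $9,464 + $3,059 = $12,523.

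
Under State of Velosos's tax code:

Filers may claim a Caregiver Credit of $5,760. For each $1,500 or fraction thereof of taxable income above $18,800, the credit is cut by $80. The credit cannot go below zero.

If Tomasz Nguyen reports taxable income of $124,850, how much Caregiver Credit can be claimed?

$80

Caregiver Credit: income exceeds $18,800 by $106,050, which is 71 full-or-partial $1,500 increments; reduction = 71 × $80 = $5,680, leaving $80.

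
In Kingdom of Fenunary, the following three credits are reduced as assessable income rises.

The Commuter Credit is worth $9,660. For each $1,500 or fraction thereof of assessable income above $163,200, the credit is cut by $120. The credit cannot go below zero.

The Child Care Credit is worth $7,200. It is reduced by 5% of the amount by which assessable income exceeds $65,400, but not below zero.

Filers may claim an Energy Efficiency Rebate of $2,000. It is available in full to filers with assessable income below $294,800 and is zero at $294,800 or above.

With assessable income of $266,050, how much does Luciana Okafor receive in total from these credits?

Commuter Credit: income exceeds $163,200 by $102,850, which is 69 full-or-partial $1,500 increments; reduction = 69 × $120 = $8,280, leaving $1,380.
Child Care Credit: 5% of the $200,650 excess over $65,400 is $10,032.50 ≥ base, so the credit is $0.
Energy Efficiency Rebate: $266,050 is below the $294,800 cutoff, so the full $2,000 applies.
Total: $1,380 + $0 + $2,000 = $3,380.

$3,380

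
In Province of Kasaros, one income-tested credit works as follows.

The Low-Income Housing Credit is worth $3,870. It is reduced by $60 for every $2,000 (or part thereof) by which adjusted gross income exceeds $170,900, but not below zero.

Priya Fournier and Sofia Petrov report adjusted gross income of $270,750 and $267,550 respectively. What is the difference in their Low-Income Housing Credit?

$60

Priya ($270,750): Low-Income Housing Credit: income exceeds $170,900 by $99,850, which is 50 full-or-partial $2,000 increments; reduction = 50 × $60 = $3,000, leaving $870.
Sofia ($267,550): Low-Income Housing Credit: income exceeds $170,900 by $96,650, which is 49 full-or-partial $2,000 increments; reduction = 49 × $60 = $2,940, leaving $930.
Difference: |$870 − $930| = $60.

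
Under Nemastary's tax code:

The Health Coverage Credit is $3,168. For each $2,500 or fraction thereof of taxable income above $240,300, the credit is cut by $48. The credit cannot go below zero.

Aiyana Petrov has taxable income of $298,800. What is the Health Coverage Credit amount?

$2,016

Health Coverage Credit: income exceeds $240,300 by $58,500, which is 24 full-or-partial $2,500 increments; reduction = 24 × $48 = $1,152, leaving $2,016.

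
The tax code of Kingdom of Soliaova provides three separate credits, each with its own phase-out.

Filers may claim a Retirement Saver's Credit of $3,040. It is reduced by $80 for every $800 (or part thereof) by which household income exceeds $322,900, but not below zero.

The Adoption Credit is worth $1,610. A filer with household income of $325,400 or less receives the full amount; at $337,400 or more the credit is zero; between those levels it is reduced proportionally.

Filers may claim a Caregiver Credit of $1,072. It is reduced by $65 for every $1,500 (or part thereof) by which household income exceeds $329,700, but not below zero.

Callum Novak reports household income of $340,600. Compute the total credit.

$1,752

Retirement Saver's Credit: income exceeds $322,900 by $17,700, which is 23 full-or-partial $800 increments; reduction = 23 × $80 = $1,840, leaving $1,200.
Adoption Credit: $340,600 is at or above $337,400, so the credit is $0.
Caregiver Credit: income exceeds $329,700 by $10,900, which is 8 full-or-partial $1,500 increments; reduction = 8 × $65 = $520, leaving $552.
Total: $1,200 + $0 + $552 = $1,752.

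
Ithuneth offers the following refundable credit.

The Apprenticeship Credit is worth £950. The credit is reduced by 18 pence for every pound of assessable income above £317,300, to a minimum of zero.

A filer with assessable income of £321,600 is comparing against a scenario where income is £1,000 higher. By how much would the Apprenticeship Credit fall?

At £321,600 — 18% of the £4,300 excess over £317,300 is £774; credit = £950 − £774 = £176.
At £322,600 — 18% of the £5,300 excess over £317,300 is £954 ≥ base, so the credit is £0.
Lost: £176 − £0 = £176.

£176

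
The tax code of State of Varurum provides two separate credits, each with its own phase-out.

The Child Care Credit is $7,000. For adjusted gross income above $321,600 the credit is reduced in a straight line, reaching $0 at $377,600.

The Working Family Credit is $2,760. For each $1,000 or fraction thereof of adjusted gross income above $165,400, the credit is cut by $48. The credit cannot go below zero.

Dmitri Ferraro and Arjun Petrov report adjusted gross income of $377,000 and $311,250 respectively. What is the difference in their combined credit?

Dmitri ($377,000): Child Care Credit: $377,000 is $55,400 into a $56,000 phase-out range, leaving 600/56,000 of the credit: $7,000 × 600/56,000 = $75. Working Family Credit: income exceeds $165,400 by $211,600 → 212 increments × $48 = $10,176 ≥ base, so the credit is $0. total $75 + $0 = $75
Arjun ($311,250): Child Care Credit: $311,250 is at or below the $321,600 threshold, so the full $7,000 applies. Working Family Credit: income exceeds $165,400 by $145,850 → 146 increments × $48 = $7,008 ≥ base, so the credit is $0. total $7,000 + $0 = $7,000
Difference: |$75 − $7,000| = $6,925.

$6,925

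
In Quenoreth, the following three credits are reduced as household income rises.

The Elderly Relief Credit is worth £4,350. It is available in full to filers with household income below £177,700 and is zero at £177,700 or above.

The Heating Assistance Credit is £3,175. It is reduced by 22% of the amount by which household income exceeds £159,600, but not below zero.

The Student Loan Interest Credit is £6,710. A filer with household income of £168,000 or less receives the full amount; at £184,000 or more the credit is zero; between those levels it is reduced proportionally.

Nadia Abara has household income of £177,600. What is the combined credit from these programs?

Elderly Relief Credit: £177,600 is below the £177,700 cutoff, so the full £4,350 applies.
Heating Assistance Credit: 22% of the £18,000 excess over £159,600 is £3,960 ≥ base, so the credit is £0.
Student Loan Interest Credit: £177,600 is £9,600 into a £16,000 phase-out range, leaving 6,400/16,000 of the credit: £6,710 × 6,400/16,000 = £2,684.
Total: £4,350 + £0 + £2,684 = £7,034.

£7,034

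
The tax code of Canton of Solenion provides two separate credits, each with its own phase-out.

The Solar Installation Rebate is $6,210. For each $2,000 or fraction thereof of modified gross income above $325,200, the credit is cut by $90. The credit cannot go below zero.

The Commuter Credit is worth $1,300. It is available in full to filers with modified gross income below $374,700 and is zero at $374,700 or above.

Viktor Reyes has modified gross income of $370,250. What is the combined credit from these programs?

Solar Installation Rebate: income exceeds $325,200 by $45,050, which is 23 full-or-partial $2,000 increments; reduction = 23 × $90 = $2,070, leaving $4,140.
Commuter Credit: $370,250 is below the $374,700 cutoff, so the full $1,300 applies.
Total: $4,140 + $1,300 = $5,440.

$5,440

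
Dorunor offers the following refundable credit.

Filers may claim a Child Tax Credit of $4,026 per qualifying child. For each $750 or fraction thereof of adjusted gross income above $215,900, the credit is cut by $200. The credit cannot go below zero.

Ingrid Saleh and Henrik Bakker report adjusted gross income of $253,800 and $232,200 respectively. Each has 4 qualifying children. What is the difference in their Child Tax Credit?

Ingrid ($253,800): Child Tax Credit: base = 4 × $4,026 = $16,104. income exceeds $215,900 by $37,900, which is 51 full-or-partial $750 increments; reduction = 51 × $200 = $10,200, leaving $5,904.
Henrik ($232,200): Child Tax Credit: base = 4 × $4,026 = $16,104. income exceeds $215,900 by $16,300, which is 22 full-or-partial $750 increments; reduction = 22 × $200 = $4,400, leaving $11,704.
Difference: |$5,904 − $11,704| = $5,800.

$5,800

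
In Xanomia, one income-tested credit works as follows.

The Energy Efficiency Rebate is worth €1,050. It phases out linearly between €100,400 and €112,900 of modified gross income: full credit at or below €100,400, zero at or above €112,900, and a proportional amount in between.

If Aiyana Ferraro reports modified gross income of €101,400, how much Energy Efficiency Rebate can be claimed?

€966

Energy Efficiency Rebate: €101,400 is €1,000 into a €12,500 phase-out range, leaving 11,500/12,500 of the credit: €1,050 × 11,500/12,500 = €966.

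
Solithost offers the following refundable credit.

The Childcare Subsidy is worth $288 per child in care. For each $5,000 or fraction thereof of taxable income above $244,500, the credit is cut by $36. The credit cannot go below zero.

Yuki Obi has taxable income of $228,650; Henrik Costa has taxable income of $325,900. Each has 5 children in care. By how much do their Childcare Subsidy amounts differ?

Yuki ($228,650): Childcare Subsidy: base = 5 × $288 = $1,440. $228,650 is at or below the $244,500 threshold, so the full $1,440 applies.
Henrik ($325,900): Childcare Subsidy: base = 5 × $288 = $1,440. income exceeds $244,500 by $81,400, which is 17 full-or-partial $5,000 increments; reduction = 17 × $36 = $612, leaving $828.
Difference: |$1,440 − $828| = $612.

$612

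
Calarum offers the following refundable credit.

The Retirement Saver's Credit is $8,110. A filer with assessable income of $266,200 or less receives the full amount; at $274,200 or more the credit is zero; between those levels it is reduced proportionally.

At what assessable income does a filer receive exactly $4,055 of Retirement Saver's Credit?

$4,055 is 4,055/8,110 of the full $8,110, so 4,055/8,110 of the $8,000 range has been used: income = $266,200 + $8,000 × 4,055/8,110 = $270,200.

$270,200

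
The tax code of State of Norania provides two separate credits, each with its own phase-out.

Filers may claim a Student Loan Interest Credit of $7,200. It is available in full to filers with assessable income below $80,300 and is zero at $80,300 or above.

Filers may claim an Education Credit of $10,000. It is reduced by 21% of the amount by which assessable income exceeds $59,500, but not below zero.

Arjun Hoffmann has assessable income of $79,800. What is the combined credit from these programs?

$12,937

Student Loan Interest Credit: $79,800 is below the $80,300 cutoff, so the full $7,200 applies.
Education Credit: 21% of the $20,300 excess over $59,500 is $4,263; credit = $10,000 − $4,263 = $5,737.
Total: $7,200 + $5,737 = $12,937.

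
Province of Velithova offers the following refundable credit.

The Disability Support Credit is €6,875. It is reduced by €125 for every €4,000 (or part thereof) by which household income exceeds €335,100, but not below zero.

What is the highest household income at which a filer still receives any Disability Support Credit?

€551,100

After 54 increments the reduction is 54 × €125 = €6,750, leaving €125; one more increment wipes it out. Increment 54 ends at excess 54 × €4,000 = €216,000, so the highest qualifying income is €335,100 + €216,000 = €551,100.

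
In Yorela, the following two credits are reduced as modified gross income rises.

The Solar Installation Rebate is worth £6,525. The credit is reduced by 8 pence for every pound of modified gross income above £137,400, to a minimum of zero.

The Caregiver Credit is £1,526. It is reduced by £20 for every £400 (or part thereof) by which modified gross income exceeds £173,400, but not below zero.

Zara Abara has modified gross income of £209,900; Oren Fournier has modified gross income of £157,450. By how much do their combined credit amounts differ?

Zara (£209,900): Solar Installation Rebate: 8% of the £72,500 excess over £137,400 is £5,800; credit = £6,525 − £5,800 = £725. Caregiver Credit: income exceeds £173,400 by £36,500 → 92 increments × £20 = £1,840 ≥ base, so the credit is £0. total £725 + £0 = £725
Oren (£157,450): Solar Installation Rebate: 8% of the £20,050 excess over £137,400 is £1,604; credit = £6,525 − £1,604 = £4,921. Caregiver Credit: £157,450 is at or below the £173,400 threshold, so the full £1,526 applies. total £4,921 + £1,526 = £6,447
Difference: |£725 − £6,447| = £5,722.

£5,722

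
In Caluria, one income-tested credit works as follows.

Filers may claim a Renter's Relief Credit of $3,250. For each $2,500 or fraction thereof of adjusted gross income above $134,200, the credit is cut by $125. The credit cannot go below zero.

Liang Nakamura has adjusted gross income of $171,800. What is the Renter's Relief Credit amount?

$1,250

Renter's Relief Credit: income exceeds $134,200 by $37,600, which is 16 full-or-partial $2,500 increments; reduction = 16 × $125 = $2,000, leaving $1,250.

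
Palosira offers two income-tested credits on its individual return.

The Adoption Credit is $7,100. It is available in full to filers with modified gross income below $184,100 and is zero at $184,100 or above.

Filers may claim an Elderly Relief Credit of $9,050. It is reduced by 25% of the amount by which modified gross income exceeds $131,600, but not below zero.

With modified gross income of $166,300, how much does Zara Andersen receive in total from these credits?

Adoption Credit: $166,300 is below the $184,100 cutoff, so the full $7,100 applies.
Elderly Relief Credit: 25% of the $34,700 excess over $131,600 is $8,675; credit = $9,050 − $8,675 = $375.
Total: $7,100 + $375 = $7,475.

$7,475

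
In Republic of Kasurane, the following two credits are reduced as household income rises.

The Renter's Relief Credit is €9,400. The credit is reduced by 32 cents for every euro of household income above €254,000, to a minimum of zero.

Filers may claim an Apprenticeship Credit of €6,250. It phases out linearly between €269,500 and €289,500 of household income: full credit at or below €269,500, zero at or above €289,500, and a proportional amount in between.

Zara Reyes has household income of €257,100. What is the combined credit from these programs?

€14,658

Renter's Relief Credit: 32% of the €3,100 excess over €254,000 is €992; credit = €9,400 − €992 = €8,408.
Apprenticeship Credit: €257,100 is at or below the €269,500 threshold, so the full €6,250 applies.
Total: €8,408 + €6,250 = €14,658.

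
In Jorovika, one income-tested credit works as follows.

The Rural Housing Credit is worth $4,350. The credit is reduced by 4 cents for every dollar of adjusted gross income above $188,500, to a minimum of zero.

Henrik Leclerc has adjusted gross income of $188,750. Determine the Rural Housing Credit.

$4,340

Rural Housing Credit: 4% of the $250 excess over $188,500 is $10; credit = $4,350 − $10 = $4,340.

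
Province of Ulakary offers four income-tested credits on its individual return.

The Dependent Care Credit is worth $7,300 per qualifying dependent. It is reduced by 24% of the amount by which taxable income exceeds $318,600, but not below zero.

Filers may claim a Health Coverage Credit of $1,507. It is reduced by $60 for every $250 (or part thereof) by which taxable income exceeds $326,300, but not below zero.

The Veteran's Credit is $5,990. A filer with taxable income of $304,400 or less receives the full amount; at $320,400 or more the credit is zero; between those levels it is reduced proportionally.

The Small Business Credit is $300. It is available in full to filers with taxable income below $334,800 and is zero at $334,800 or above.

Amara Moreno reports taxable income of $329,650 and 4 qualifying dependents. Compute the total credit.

$27,515

Dependent Care Credit: base = 4 × $7,300 = $29,200. 24% of the $11,050 excess over $318,600 is $2,652; credit = $29,200 − $2,652 = $26,548.
Health Coverage Credit: income exceeds $326,300 by $3,350, which is 14 full-or-partial $250 increments; reduction = 14 × $60 = $840, leaving $667.
Veteran's Credit: $329,650 is at or above $320,400, so the credit is $0.
Small Business Credit: $329,650 is below the $334,800 cutoff, so the full $300 applies.
Total: $26,548 + $667 + $0 + $300 = $27,515.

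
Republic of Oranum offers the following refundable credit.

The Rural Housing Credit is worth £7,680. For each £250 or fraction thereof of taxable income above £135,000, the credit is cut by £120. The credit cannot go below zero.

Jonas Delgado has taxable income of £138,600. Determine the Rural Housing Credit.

Rural Housing Credit: income exceeds £135,000 by £3,600, which is 15 full-or-partial £250 increments; reduction = 15 × £120 = £1,800, leaving £5,880.

£5,880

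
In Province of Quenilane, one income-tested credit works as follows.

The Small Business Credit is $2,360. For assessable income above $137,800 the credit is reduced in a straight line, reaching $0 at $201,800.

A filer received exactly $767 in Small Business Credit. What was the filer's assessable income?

$181,000

$767 is 767/2,360 of the full $2,360, so 1,593/2,360 of the $64,000 range has been used: income = $137,800 + $64,000 × 1,593/2,360 = $181,000.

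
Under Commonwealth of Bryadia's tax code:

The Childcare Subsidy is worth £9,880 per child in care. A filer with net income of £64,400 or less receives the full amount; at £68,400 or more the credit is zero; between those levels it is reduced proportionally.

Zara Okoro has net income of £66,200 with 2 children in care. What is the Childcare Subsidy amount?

£10,868

Childcare Subsidy: base = 2 × £9,880 = £19,760. £66,200 is £1,800 into a £4,000 phase-out range, leaving 2,200/4,000 of the credit: £19,760 × 2,200/4,000 = £10,868.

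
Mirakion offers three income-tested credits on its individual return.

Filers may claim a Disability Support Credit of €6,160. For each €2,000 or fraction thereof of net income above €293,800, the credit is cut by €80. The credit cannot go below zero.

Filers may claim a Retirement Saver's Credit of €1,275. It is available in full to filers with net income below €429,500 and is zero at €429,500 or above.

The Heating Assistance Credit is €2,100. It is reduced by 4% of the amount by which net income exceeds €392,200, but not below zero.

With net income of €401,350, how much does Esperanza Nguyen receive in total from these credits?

Disability Support Credit: income exceeds €293,800 by €107,550, which is 54 full-or-partial €2,000 increments; reduction = 54 × €80 = €4,320, leaving €1,840.
Retirement Saver's Credit: €401,350 is below the €429,500 cutoff, so the full €1,275 applies.
Heating Assistance Credit: 4% of the €9,150 excess over €392,200 is €366; credit = €2,100 − €366 = €1,734.
Total: €1,840 + €1,275 + €1,734 = €4,849.

€4,849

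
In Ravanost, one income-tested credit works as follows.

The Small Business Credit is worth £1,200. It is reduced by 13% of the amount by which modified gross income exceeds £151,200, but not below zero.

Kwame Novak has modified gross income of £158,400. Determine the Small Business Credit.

Small Business Credit: 13% of the £7,200 excess over £151,200 is £936; credit = £1,200 − £936 = £264.

£264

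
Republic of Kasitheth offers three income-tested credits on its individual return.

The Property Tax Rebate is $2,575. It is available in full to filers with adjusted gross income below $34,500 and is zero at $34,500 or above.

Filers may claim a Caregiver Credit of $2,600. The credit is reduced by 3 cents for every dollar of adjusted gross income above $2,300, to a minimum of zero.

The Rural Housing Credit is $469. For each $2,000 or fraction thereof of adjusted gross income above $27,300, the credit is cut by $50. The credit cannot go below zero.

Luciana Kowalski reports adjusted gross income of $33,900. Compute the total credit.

$4,496

Property Tax Rebate: $33,900 is below the $34,500 cutoff, so the full $2,575 applies.
Caregiver Credit: 3% of the $31,600 excess over $2,300 is $948; credit = $2,600 − $948 = $1,652.
Rural Housing Credit: income exceeds $27,300 by $6,600, which is 4 full-or-partial $2,000 increments; reduction = 4 × $50 = $200, leaving $269.
Total: $2,575 + $1,652 + $269 = $4,496.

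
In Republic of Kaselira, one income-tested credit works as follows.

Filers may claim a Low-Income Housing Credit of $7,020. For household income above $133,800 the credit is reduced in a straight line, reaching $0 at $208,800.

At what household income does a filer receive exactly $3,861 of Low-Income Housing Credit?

$3,861 is 3,861/7,020 of the full $7,020, so 3,159/7,020 of the $75,000 range has been used: income = $133,800 + $75,000 × 3,159/7,020 = $167,550.

$167,550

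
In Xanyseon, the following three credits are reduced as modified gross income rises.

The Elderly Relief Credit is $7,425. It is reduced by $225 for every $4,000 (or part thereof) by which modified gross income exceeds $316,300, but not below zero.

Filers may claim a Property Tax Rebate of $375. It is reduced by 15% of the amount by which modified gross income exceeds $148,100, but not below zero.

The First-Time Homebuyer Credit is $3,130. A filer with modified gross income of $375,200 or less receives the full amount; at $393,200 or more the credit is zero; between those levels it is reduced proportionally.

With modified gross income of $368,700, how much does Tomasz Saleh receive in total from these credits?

$7,405

Elderly Relief Credit: income exceeds $316,300 by $52,400, which is 14 full-or-partial $4,000 increments; reduction = 14 × $225 = $3,150, leaving $4,275.
Property Tax Rebate: 15% of the $220,600 excess over $148,100 is $33,090 ≥ base, so the credit is $0.
First-Time Homebuyer Credit: $368,700 is at or below the $375,200 threshold, so the full $3,130 applies.
Total: $4,275 + $0 + $3,130 = $7,405.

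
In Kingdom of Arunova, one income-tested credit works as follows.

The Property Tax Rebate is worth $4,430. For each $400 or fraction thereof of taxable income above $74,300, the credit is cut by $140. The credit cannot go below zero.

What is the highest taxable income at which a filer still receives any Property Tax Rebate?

After 31 increments the reduction is 31 × $140 = $4,340, leaving $90; one more increment wipes it out. Increment 31 ends at excess 31 × $400 = $12,400, so the highest qualifying income is $74,300 + $12,400 = $86,700.

$86,700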